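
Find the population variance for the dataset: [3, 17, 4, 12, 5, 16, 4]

31.9184

Step 1: Compute the mean: (3 + 17 + 4 + 12 + 5 + 16 + 4) / 7 = 8.7143
Step 2: Compute squared deviations from the mean:
  (3 - 8.7143)^2 = 32.6531
  (17 - 8.7143)^2 = 68.6531
  (4 - 8.7143)^2 = 22.2245
  (12 - 8.7143)^2 = 10.7959
  (5 - 8.7143)^2 = 13.7959
  (16 - 8.7143)^2 = 53.0816
  (4 - 8.7143)^2 = 22.2245
Step 3: Sum of squared deviations = 223.4286
Step 4: Population variance = 223.4286 / 7 = 31.9184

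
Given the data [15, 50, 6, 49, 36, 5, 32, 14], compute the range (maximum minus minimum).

45

Step 1: Identify the maximum value: max = 50
Step 2: Identify the minimum value: min = 5
Step 3: Range = max - min = 50 - 5 = 45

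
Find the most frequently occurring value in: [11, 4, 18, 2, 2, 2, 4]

2

Step 1: Count the frequency of each value:
  2: appears 3 time(s)
  4: appears 2 time(s)
  11: appears 1 time(s)
  18: appears 1 time(s)
Step 2: The value 2 appears most frequently (3 times).
Step 3: Mode = 2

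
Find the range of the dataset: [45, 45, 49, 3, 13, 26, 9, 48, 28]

46

Step 1: Identify the maximum value: max = 49
Step 2: Identify the minimum value: min = 3
Step 3: Range = max - min = 49 - 3 = 46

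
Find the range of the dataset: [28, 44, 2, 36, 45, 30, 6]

43

Step 1: Identify the maximum value: max = 45
Step 2: Identify the minimum value: min = 2
Step 3: Range = max - min = 45 - 2 = 43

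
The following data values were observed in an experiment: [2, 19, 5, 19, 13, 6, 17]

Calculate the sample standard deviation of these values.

7.1614

Step 1: Compute the mean: 11.5714
Step 2: Sum of squared deviations from the mean: 307.7143
Step 3: Sample variance = 307.7143 / 6 = 51.2857
Step 4: Standard deviation = sqrt(51.2857) = 7.1614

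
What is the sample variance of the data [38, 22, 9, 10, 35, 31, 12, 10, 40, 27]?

154.7111

Step 1: Compute the mean: (38 + 22 + 9 + 10 + 35 + 31 + 12 + 10 + 40 + 27) / 10 = 23.4
Step 2: Compute squared deviations from the mean:
  (38 - 23.4)^2 = 213.16
  (22 - 23.4)^2 = 1.96
  (9 - 23.4)^2 = 207.36
  (10 - 23.4)^2 = 179.56
  (35 - 23.4)^2 = 134.56
  (31 - 23.4)^2 = 57.76
  (12 - 23.4)^2 = 129.96
  (10 - 23.4)^2 = 179.56
  (40 - 23.4)^2 = 275.56
  (27 - 23.4)^2 = 12.96
Step 3: Sum of squared deviations = 1392.4
Step 4: Sample variance = 1392.4 / 9 = 154.7111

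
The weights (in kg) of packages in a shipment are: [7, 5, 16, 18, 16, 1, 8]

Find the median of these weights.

8

Step 1: Sort the data in ascending order: [1, 5, 7, 8, 16, 16, 18]
Step 2: The number of values is n = 7.
Step 3: Since n is odd, the median is the middle value at position 4: 8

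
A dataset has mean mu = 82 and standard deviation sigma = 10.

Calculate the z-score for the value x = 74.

-0.8

Step 1: Recall the z-score formula: z = (x - mu) / sigma
Step 2: Substitute values: z = (74 - 82) / 10
Step 3: z = -8 / 10 = -0.8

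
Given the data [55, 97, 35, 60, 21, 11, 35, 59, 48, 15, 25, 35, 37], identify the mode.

35

Step 1: Count the frequency of each value:
  11: appears 1 time(s)
  15: appears 1 time(s)
  21: appears 1 time(s)
  25: appears 1 time(s)
  35: appears 3 time(s)
  37: appears 1 time(s)
  48: appears 1 time(s)
  55: appears 1 time(s)
  59: appears 1 time(s)
  60: appears 1 time(s)
  97: appears 1 time(s)
Step 2: The value 35 appears most frequently (3 times).
Step 3: Mode = 35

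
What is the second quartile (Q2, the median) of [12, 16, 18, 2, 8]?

12

Step 1: Sort the data: [2, 8, 12, 16, 18]
Step 2: n = 5
Step 3: Q2 is the median. Since n is odd, it is the middle value at position 3: 12
Step 4: Q2 = 12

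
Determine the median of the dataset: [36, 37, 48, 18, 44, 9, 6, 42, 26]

36

Step 1: Sort the data in ascending order: [6, 9, 18, 26, 36, 37, 42, 44, 48]
Step 2: The number of values is n = 9.
Step 3: Since n is odd, the median is the middle value at position 5: 36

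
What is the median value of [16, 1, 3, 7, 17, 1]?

5

Step 1: Sort the data in ascending order: [1, 1, 3, 7, 16, 17]
Step 2: The number of values is n = 6.
Step 3: Since n is even, the median is the average of positions 3 and 4:
  Median = (3 + 7) / 2 = 5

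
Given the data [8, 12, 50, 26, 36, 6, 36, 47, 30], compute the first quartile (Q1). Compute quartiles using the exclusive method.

10

Step 1: Sort the data: [6, 8, 12, 26, 30, 36, 36, 47, 50]
Step 2: n = 9
Step 3: Using the exclusive quartile method:
  Q1 = 10
  Q2 (median) = 30
  Q3 = 41.5
  IQR = Q3 - Q1 = 41.5 - 10 = 31.5
Step 4: Q1 = 10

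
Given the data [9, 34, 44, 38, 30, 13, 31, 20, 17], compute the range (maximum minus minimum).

35

Step 1: Identify the maximum value: max = 44
Step 2: Identify the minimum value: min = 9
Step 3: Range = max - min = 44 - 9 = 35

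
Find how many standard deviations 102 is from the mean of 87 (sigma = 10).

1.5

Step 1: Recall the z-score formula: z = (x - mu) / sigma
Step 2: Substitute values: z = (102 - 87) / 10
Step 3: z = 15 / 10 = 1.5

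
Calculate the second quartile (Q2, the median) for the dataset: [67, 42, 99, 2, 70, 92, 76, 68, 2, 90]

69

Step 1: Sort the data: [2, 2, 42, 67, 68, 70, 76, 90, 92, 99]
Step 2: n = 10
Step 3: Q2 is the median. Since n is even, it is the average of the values at positions 5 and 6:
  Q2 = (68 + 70) / 2 = 69
Step 4: Q2 = 69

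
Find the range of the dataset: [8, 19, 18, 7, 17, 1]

18

Step 1: Identify the maximum value: max = 19
Step 2: Identify the minimum value: min = 1
Step 3: Range = max - min = 19 - 1 = 18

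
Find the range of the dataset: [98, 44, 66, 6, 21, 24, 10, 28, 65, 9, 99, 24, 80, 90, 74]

93

Step 1: Identify the maximum value: max = 99
Step 2: Identify the minimum value: min = 6
Step 3: Range = max - min = 99 - 6 = 93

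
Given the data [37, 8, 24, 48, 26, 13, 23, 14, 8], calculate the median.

23

Step 1: Sort the data in ascending order: [8, 8, 13, 14, 23, 24, 26, 37, 48]
Step 2: The number of values is n = 9.
Step 3: Since n is odd, the median is the middle value at position 5: 23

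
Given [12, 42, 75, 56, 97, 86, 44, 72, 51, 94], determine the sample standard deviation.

26.8057

Step 1: Compute the mean: 62.9
Step 2: Sum of squared deviations from the mean: 6466.9
Step 3: Sample variance = 6466.9 / 9 = 718.5444
Step 4: Standard deviation = sqrt(718.5444) = 26.8057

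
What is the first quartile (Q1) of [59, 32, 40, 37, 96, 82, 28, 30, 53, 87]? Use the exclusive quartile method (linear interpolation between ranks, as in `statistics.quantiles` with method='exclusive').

31.5

Step 1: Sort the data: [28, 30, 32, 37, 40, 53, 59, 82, 87, 96]
Step 2: n = 10
Step 3: Using the exclusive quartile method:
  Q1 = 31.5
  Q2 (median) = 46.5
  Q3 = 83.25
  IQR = Q3 - Q1 = 83.25 - 31.5 = 51.75
Step 4: Q1 = 31.5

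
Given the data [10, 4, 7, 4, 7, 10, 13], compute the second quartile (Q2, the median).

7

Step 1: Sort the data: [4, 4, 7, 7, 10, 10, 13]
Step 2: n = 7
Step 3: Q2 is the median. Since n is odd, it is the middle value at position 4: 7
Step 4: Q2 = 7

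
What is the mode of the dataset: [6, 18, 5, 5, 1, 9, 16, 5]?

5

Step 1: Count the frequency of each value:
  1: appears 1 time(s)
  5: appears 3 time(s)
  6: appears 1 time(s)
  9: appears 1 time(s)
  16: appears 1 time(s)
  18: appears 1 time(s)
Step 2: The value 5 appears most frequently (3 times).
Step 3: Mode = 5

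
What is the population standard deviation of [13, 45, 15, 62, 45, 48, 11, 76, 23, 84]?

25.0312

Step 1: Compute the mean: 42.2
Step 2: Sum of squared deviations from the mean: 6265.6
Step 3: Population variance = 6265.6 / 10 = 626.56
Step 4: Standard deviation = sqrt(626.56) = 25.0312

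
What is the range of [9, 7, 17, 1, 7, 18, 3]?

17

Step 1: Identify the maximum value: max = 18
Step 2: Identify the minimum value: min = 1
Step 3: Range = max - min = 18 - 1 = 17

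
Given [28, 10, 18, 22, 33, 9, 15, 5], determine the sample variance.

94.5714

Step 1: Compute the mean: (28 + 10 + 18 + 22 + 33 + 9 + 15 + 5) / 8 = 17.5
Step 2: Compute squared deviations from the mean:
  (28 - 17.5)^2 = 110.25
  (10 - 17.5)^2 = 56.25
  (18 - 17.5)^2 = 0.25
  (22 - 17.5)^2 = 20.25
  (33 - 17.5)^2 = 240.25
  (9 - 17.5)^2 = 72.25
  (15 - 17.5)^2 = 6.25
  (5 - 17.5)^2 = 156.25
Step 3: Sum of squared deviations = 662
Step 4: Sample variance = 662 / 7 = 94.5714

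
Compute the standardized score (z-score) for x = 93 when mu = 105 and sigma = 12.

-1

Step 1: Recall the z-score formula: z = (x - mu) / sigma
Step 2: Substitute values: z = (93 - 105) / 12
Step 3: z = -12 / 12 = -1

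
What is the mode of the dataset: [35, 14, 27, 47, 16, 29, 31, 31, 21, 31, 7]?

31

Step 1: Count the frequency of each value:
  7: appears 1 time(s)
  14: appears 1 time(s)
  16: appears 1 time(s)
  21: appears 1 time(s)
  27: appears 1 time(s)
  29: appears 1 time(s)
  31: appears 3 time(s)
  35: appears 1 time(s)
  47: appears 1 time(s)
Step 2: The value 31 appears most frequently (3 times).
Step 3: Mode = 31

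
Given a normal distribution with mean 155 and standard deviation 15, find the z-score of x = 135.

-1.3333

Step 1: Recall the z-score formula: z = (x - mu) / sigma
Step 2: Substitute values: z = (135 - 155) / 15
Step 3: z = -20 / 15 = -1.3333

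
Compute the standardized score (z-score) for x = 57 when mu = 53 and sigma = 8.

0.5

Step 1: Recall the z-score formula: z = (x - mu) / sigma
Step 2: Substitute values: z = (57 - 53) / 8
Step 3: z = 4 / 8 = 0.5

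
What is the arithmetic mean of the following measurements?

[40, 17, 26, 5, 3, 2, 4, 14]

13.875

Step 1: Sum all values: 40 + 17 + 26 + 5 + 3 + 2 + 4 + 14 = 111
Step 2: Count the number of values: n = 8
Step 3: Mean = sum / n = 111 / 8 = 13.875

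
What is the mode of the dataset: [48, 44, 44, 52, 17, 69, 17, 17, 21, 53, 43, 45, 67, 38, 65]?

17

Step 1: Count the frequency of each value:
  17: appears 3 time(s)
  21: appears 1 time(s)
  38: appears 1 time(s)
  43: appears 1 time(s)
  44: appears 2 time(s)
  45: appears 1 time(s)
  48: appears 1 time(s)
  52: appears 1 time(s)
  53: appears 1 time(s)
  65: appears 1 time(s)
  67: appears 1 time(s)
  69: appears 1 time(s)
Step 2: The value 17 appears most frequently (3 times).
Step 3: Mode = 17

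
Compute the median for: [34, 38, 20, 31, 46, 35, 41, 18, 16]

34

Step 1: Sort the data in ascending order: [16, 18, 20, 31, 34, 35, 38, 41, 46]
Step 2: The number of values is n = 9.
Step 3: Since n is odd, the median is the middle value at position 5: 34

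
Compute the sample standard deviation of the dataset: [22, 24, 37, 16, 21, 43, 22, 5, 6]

12.5078

Step 1: Compute the mean: 21.7778
Step 2: Sum of squared deviations from the mean: 1251.5556
Step 3: Sample variance = 1251.5556 / 8 = 156.4444
Step 4: Standard deviation = sqrt(156.4444) = 12.5078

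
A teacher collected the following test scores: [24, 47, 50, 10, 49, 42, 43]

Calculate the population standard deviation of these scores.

13.9737

Step 1: Compute the mean: 37.8571
Step 2: Sum of squared deviations from the mean: 1366.8571
Step 3: Population variance = 1366.8571 / 7 = 195.2653
Step 4: Standard deviation = sqrt(195.2653) = 13.9737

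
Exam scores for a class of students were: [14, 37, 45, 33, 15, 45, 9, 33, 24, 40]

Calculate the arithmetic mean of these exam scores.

29.5

Step 1: Sum all values: 14 + 37 + 45 + 33 + 15 + 45 + 9 + 33 + 24 + 40 = 295
Step 2: Count the number of values: n = 10
Step 3: Mean = sum / n = 295 / 10 = 29.5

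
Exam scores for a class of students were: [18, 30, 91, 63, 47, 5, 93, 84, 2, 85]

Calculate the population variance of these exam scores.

1180.96

Step 1: Compute the mean: (18 + 30 + 91 + 63 + 47 + 5 + 93 + 84 + 2 + 85) / 10 = 51.8
Step 2: Compute squared deviations from the mean:
  (18 - 51.8)^2 = 1142.44
  (30 - 51.8)^2 = 475.24
  (91 - 51.8)^2 = 1536.64
  (63 - 51.8)^2 = 125.44
  (47 - 51.8)^2 = 23.04
  (5 - 51.8)^2 = 2190.24
  (93 - 51.8)^2 = 1697.44
  (84 - 51.8)^2 = 1036.84
  (2 - 51.8)^2 = 2480.04
  (85 - 51.8)^2 = 1102.24
Step 3: Sum of squared deviations = 11809.6
Step 4: Population variance = 11809.6 / 10 = 1180.96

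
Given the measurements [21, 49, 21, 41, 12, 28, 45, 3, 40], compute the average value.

28.8889

Step 1: Sum all values: 21 + 49 + 21 + 41 + 12 + 28 + 45 + 3 + 40 = 260
Step 2: Count the number of values: n = 9
Step 3: Mean = sum / n = 260 / 9 = 28.8889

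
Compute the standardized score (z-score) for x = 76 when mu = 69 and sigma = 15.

0.4667

Step 1: Recall the z-score formula: z = (x - mu) / sigma
Step 2: Substitute values: z = (76 - 69) / 15
Step 3: z = 7 / 15 = 0.4667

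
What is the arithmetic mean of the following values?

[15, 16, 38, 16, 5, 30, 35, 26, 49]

25.5556

Step 1: Sum all values: 15 + 16 + 38 + 16 + 5 + 30 + 35 + 26 + 49 = 230
Step 2: Count the number of values: n = 9
Step 3: Mean = sum / n = 230 / 9 = 25.5556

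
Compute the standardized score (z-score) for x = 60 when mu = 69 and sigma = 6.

-1.5

Step 1: Recall the z-score formula: z = (x - mu) / sigma
Step 2: Substitute values: z = (60 - 69) / 6
Step 3: z = -9 / 6 = -1.5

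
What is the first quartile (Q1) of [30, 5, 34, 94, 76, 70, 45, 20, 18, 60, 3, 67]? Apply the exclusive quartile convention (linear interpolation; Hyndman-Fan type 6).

18.5

Step 1: Sort the data: [3, 5, 18, 20, 30, 34, 45, 60, 67, 70, 76, 94]
Step 2: n = 12
Step 3: Using the exclusive quartile method:
  Q1 = 18.5
  Q2 (median) = 39.5
  Q3 = 69.25
  IQR = Q3 - Q1 = 69.25 - 18.5 = 50.75
Step 4: Q1 = 18.5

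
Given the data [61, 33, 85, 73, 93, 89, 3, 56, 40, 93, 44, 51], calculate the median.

58.5

Step 1: Sort the data in ascending order: [3, 33, 40, 44, 51, 56, 61, 73, 85, 89, 93, 93]
Step 2: The number of values is n = 12.
Step 3: Since n is even, the median is the average of positions 6 and 7:
  Median = (56 + 61) / 2 = 58.5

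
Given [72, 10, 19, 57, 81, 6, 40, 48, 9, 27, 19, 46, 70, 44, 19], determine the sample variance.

603.3143

Step 1: Compute the mean: (72 + 10 + 19 + 57 + 81 + 6 + 40 + 48 + 9 + 27 + 19 + 46 + 70 + 44 + 19) / 15 = 37.8
Step 2: Compute squared deviations from the mean:
  (72 - 37.8)^2 = 1169.64
  (10 - 37.8)^2 = 772.84
  (19 - 37.8)^2 = 353.44
  (57 - 37.8)^2 = 368.64
  (81 - 37.8)^2 = 1866.24
  (6 - 37.8)^2 = 1011.24
  (40 - 37.8)^2 = 4.84
  (48 - 37.8)^2 = 104.04
  (9 - 37.8)^2 = 829.44
  (27 - 37.8)^2 = 116.64
  (19 - 37.8)^2 = 353.44
  (46 - 37.8)^2 = 67.24
  (70 - 37.8)^2 = 1036.84
  (44 - 37.8)^2 = 38.44
  (19 - 37.8)^2 = 353.44
Step 3: Sum of squared deviations = 8446.4
Step 4: Sample variance = 8446.4 / 14 = 603.3143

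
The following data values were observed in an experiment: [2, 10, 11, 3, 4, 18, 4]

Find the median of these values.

4

Step 1: Sort the data in ascending order: [2, 3, 4, 4, 10, 11, 18]
Step 2: The number of values is n = 7.
Step 3: Since n is odd, the median is the middle value at position 4: 4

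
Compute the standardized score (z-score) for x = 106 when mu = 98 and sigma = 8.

1

Step 1: Recall the z-score formula: z = (x - mu) / sigma
Step 2: Substitute values: z = (106 - 98) / 8
Step 3: z = 8 / 8 = 1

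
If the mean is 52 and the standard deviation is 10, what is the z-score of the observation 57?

0.5

Step 1: Recall the z-score formula: z = (x - mu) / sigma
Step 2: Substitute values: z = (57 - 52) / 10
Step 3: z = 5 / 10 = 0.5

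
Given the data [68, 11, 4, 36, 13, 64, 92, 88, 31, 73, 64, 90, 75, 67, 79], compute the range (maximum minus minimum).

88

Step 1: Identify the maximum value: max = 92
Step 2: Identify the minimum value: min = 4
Step 3: Range = max - min = 92 - 4 = 88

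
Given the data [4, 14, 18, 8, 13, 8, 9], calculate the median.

9

Step 1: Sort the data in ascending order: [4, 8, 8, 9, 13, 14, 18]
Step 2: The number of values is n = 7.
Step 3: Since n is odd, the median is the middle value at position 4: 9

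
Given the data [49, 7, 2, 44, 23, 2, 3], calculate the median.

7

Step 1: Sort the data in ascending order: [2, 2, 3, 7, 23, 44, 49]
Step 2: The number of values is n = 7.
Step 3: Since n is odd, the median is the middle value at position 4: 7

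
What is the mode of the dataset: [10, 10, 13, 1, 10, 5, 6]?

10

Step 1: Count the frequency of each value:
  1: appears 1 time(s)
  5: appears 1 time(s)
  6: appears 1 time(s)
  10: appears 3 time(s)
  13: appears 1 time(s)
Step 2: The value 10 appears most frequently (3 times).
Step 3: Mode = 10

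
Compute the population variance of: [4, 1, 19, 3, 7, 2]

37.3333

Step 1: Compute the mean: (4 + 1 + 19 + 3 + 7 + 2) / 6 = 6
Step 2: Compute squared deviations from the mean:
  (4 - 6)^2 = 4
  (1 - 6)^2 = 25
  (19 - 6)^2 = 169
  (3 - 6)^2 = 9
  (7 - 6)^2 = 1
  (2 - 6)^2 = 16
Step 3: Sum of squared deviations = 224
Step 4: Population variance = 224 / 6 = 37.3333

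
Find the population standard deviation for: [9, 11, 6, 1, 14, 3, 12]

4.4721

Step 1: Compute the mean: 8
Step 2: Sum of squared deviations from the mean: 140
Step 3: Population variance = 140 / 7 = 20
Step 4: Standard deviation = sqrt(20) = 4.4721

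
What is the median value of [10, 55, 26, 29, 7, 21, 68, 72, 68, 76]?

42

Step 1: Sort the data in ascending order: [7, 10, 21, 26, 29, 55, 68, 68, 72, 76]
Step 2: The number of values is n = 10.
Step 3: Since n is even, the median is the average of positions 5 and 6:
  Median = (29 + 55) / 2 = 42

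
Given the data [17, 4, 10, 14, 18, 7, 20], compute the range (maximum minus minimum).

16

Step 1: Identify the maximum value: max = 20
Step 2: Identify the minimum value: min = 4
Step 3: Range = max - min = 20 - 4 = 16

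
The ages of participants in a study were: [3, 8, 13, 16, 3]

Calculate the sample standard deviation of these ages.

5.8566

Step 1: Compute the mean: 8.6
Step 2: Sum of squared deviations from the mean: 137.2
Step 3: Sample variance = 137.2 / 4 = 34.3
Step 4: Standard deviation = sqrt(34.3) = 5.8566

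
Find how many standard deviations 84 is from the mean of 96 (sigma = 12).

-1

Step 1: Recall the z-score formula: z = (x - mu) / sigma
Step 2: Substitute values: z = (84 - 96) / 12
Step 3: z = -12 / 12 = -1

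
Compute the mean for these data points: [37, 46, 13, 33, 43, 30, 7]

29.8571

Step 1: Sum all values: 37 + 46 + 13 + 33 + 43 + 30 + 7 = 209
Step 2: Count the number of values: n = 7
Step 3: Mean = sum / n = 209 / 7 = 29.8571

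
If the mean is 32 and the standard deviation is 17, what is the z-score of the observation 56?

1.4118

Step 1: Recall the z-score formula: z = (x - mu) / sigma
Step 2: Substitute values: z = (56 - 32) / 17
Step 3: z = 24 / 17 = 1.4118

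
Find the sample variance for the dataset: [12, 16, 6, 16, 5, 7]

25.0667

Step 1: Compute the mean: (12 + 16 + 6 + 16 + 5 + 7) / 6 = 10.3333
Step 2: Compute squared deviations from the mean:
  (12 - 10.3333)^2 = 2.7778
  (16 - 10.3333)^2 = 32.1111
  (6 - 10.3333)^2 = 18.7778
  (16 - 10.3333)^2 = 32.1111
  (5 - 10.3333)^2 = 28.4444
  (7 - 10.3333)^2 = 11.1111
Step 3: Sum of squared deviations = 125.3333
Step 4: Sample variance = 125.3333 / 5 = 25.0667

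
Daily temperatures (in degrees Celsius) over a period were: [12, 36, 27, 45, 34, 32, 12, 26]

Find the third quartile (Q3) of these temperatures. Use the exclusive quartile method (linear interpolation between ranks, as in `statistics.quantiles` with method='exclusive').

35.5

Step 1: Sort the data: [12, 12, 26, 27, 32, 34, 36, 45]
Step 2: n = 8
Step 3: Using the exclusive quartile method:
  Q1 = 15.5
  Q2 (median) = 29.5
  Q3 = 35.5
  IQR = Q3 - Q1 = 35.5 - 15.5 = 20
Step 4: Q3 = 35.5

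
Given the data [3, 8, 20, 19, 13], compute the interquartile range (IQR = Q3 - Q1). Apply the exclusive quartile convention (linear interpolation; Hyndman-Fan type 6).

14

Step 1: Sort the data: [3, 8, 13, 19, 20]
Step 2: n = 5
Step 3: Using the exclusive quartile method:
  Q1 = 5.5
  Q2 (median) = 13
  Q3 = 19.5
  IQR = Q3 - Q1 = 19.5 - 5.5 = 14
Step 4: IQR = 14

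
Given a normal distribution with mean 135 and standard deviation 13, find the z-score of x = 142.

0.5385

Step 1: Recall the z-score formula: z = (x - mu) / sigma
Step 2: Substitute values: z = (142 - 135) / 13
Step 3: z = 7 / 13 = 0.5385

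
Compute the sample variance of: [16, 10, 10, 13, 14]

6.8

Step 1: Compute the mean: (16 + 10 + 10 + 13 + 14) / 5 = 12.6
Step 2: Compute squared deviations from the mean:
  (16 - 12.6)^2 = 11.56
  (10 - 12.6)^2 = 6.76
  (10 - 12.6)^2 = 6.76
  (13 - 12.6)^2 = 0.16
  (14 - 12.6)^2 = 1.96
Step 3: Sum of squared deviations = 27.2
Step 4: Sample variance = 27.2 / 4 = 6.8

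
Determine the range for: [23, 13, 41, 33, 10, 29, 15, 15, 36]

31

Step 1: Identify the maximum value: max = 41
Step 2: Identify the minimum value: min = 10
Step 3: Range = max - min = 41 - 10 = 31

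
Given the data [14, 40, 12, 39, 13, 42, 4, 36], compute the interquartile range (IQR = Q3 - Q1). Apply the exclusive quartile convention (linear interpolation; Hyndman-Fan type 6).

27.5

Step 1: Sort the data: [4, 12, 13, 14, 36, 39, 40, 42]
Step 2: n = 8
Step 3: Using the exclusive quartile method:
  Q1 = 12.25
  Q2 (median) = 25
  Q3 = 39.75
  IQR = Q3 - Q1 = 39.75 - 12.25 = 27.5
Step 4: IQR = 27.5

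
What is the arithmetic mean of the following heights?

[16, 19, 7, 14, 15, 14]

14.1667

Step 1: Sum all values: 16 + 19 + 7 + 14 + 15 + 14 = 85
Step 2: Count the number of values: n = 6
Step 3: Mean = sum / n = 85 / 6 = 14.1667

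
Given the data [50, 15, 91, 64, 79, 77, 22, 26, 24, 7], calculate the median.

38

Step 1: Sort the data in ascending order: [7, 15, 22, 24, 26, 50, 64, 77, 79, 91]
Step 2: The number of values is n = 10.
Step 3: Since n is even, the median is the average of positions 5 and 6:
  Median = (26 + 50) / 2 = 38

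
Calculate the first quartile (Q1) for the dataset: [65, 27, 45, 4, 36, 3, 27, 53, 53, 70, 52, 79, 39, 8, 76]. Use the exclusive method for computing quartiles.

27

Step 1: Sort the data: [3, 4, 8, 27, 27, 36, 39, 45, 52, 53, 53, 65, 70, 76, 79]
Step 2: n = 15
Step 3: Using the exclusive quartile method:
  Q1 = 27
  Q2 (median) = 45
  Q3 = 65
  IQR = Q3 - Q1 = 65 - 27 = 38
Step 4: Q1 = 27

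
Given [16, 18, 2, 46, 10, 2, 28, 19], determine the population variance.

182.9844

Step 1: Compute the mean: (16 + 18 + 2 + 46 + 10 + 2 + 28 + 19) / 8 = 17.625
Step 2: Compute squared deviations from the mean:
  (16 - 17.625)^2 = 2.6406
  (18 - 17.625)^2 = 0.1406
  (2 - 17.625)^2 = 244.1406
  (46 - 17.625)^2 = 805.1406
  (10 - 17.625)^2 = 58.1406
  (2 - 17.625)^2 = 244.1406
  (28 - 17.625)^2 = 107.6406
  (19 - 17.625)^2 = 1.8906
Step 3: Sum of squared deviations = 1463.875
Step 4: Population variance = 1463.875 / 8 = 182.9844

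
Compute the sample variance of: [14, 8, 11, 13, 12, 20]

16

Step 1: Compute the mean: (14 + 8 + 11 + 13 + 12 + 20) / 6 = 13
Step 2: Compute squared deviations from the mean:
  (14 - 13)^2 = 1
  (8 - 13)^2 = 25
  (11 - 13)^2 = 4
  (13 - 13)^2 = 0
  (12 - 13)^2 = 1
  (20 - 13)^2 = 49
Step 3: Sum of squared deviations = 80
Step 4: Sample variance = 80 / 5 = 16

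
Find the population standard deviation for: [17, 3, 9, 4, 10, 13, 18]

5.421

Step 1: Compute the mean: 10.5714
Step 2: Sum of squared deviations from the mean: 205.7143
Step 3: Population variance = 205.7143 / 7 = 29.3878
Step 4: Standard deviation = sqrt(29.3878) = 5.421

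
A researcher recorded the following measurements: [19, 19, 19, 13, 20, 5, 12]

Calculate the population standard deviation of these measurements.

5.1468

Step 1: Compute the mean: 15.2857
Step 2: Sum of squared deviations from the mean: 185.4286
Step 3: Population variance = 185.4286 / 7 = 26.4898
Step 4: Standard deviation = sqrt(26.4898) = 5.1468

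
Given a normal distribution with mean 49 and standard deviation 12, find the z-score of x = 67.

1.5

Step 1: Recall the z-score formula: z = (x - mu) / sigma
Step 2: Substitute values: z = (67 - 49) / 12
Step 3: z = 18 / 12 = 1.5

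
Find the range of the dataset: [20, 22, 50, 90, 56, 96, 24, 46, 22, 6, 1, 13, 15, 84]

95

Step 1: Identify the maximum value: max = 96
Step 2: Identify the minimum value: min = 1
Step 3: Range = max - min = 96 - 1 = 95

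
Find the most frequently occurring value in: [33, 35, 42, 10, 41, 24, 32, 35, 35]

35

Step 1: Count the frequency of each value:
  10: appears 1 time(s)
  24: appears 1 time(s)
  32: appears 1 time(s)
  33: appears 1 time(s)
  35: appears 3 time(s)
  41: appears 1 time(s)
  42: appears 1 time(s)
Step 2: The value 35 appears most frequently (3 times).
Step 3: Mode = 35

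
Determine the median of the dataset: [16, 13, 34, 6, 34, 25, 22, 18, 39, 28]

23.5

Step 1: Sort the data in ascending order: [6, 13, 16, 18, 22, 25, 28, 34, 34, 39]
Step 2: The number of values is n = 10.
Step 3: Since n is even, the median is the average of positions 5 and 6:
  Median = (22 + 25) / 2 = 23.5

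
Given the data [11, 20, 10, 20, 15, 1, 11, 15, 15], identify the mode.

15

Step 1: Count the frequency of each value:
  1: appears 1 time(s)
  10: appears 1 time(s)
  11: appears 2 time(s)
  15: appears 3 time(s)
  20: appears 2 time(s)
Step 2: The value 15 appears most frequently (3 times).
Step 3: Mode = 15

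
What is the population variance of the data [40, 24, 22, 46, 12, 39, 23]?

129.6735

Step 1: Compute the mean: (40 + 24 + 22 + 46 + 12 + 39 + 23) / 7 = 29.4286
Step 2: Compute squared deviations from the mean:
  (40 - 29.4286)^2 = 111.7551
  (24 - 29.4286)^2 = 29.4694
  (22 - 29.4286)^2 = 55.1837
  (46 - 29.4286)^2 = 274.6122
  (12 - 29.4286)^2 = 303.7551
  (39 - 29.4286)^2 = 91.6122
  (23 - 29.4286)^2 = 41.3265
Step 3: Sum of squared deviations = 907.7143
Step 4: Population variance = 907.7143 / 7 = 129.6735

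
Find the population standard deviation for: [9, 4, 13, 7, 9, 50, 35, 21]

15.0997

Step 1: Compute the mean: 18.5
Step 2: Sum of squared deviations from the mean: 1824
Step 3: Population variance = 1824 / 8 = 228
Step 4: Standard deviation = sqrt(228) = 15.0997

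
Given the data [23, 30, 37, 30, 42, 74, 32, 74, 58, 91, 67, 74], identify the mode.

74

Step 1: Count the frequency of each value:
  23: appears 1 time(s)
  30: appears 2 time(s)
  32: appears 1 time(s)
  37: appears 1 time(s)
  42: appears 1 time(s)
  58: appears 1 time(s)
  67: appears 1 time(s)
  74: appears 3 time(s)
  91: appears 1 time(s)
Step 2: The value 74 appears most frequently (3 times).
Step 3: Mode = 74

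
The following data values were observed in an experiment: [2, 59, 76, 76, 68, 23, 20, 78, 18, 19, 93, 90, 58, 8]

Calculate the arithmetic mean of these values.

49.1429

Step 1: Sum all values: 2 + 59 + 76 + 76 + 68 + 23 + 20 + 78 + 18 + 19 + 93 + 90 + 58 + 8 = 688
Step 2: Count the number of values: n = 14
Step 3: Mean = sum / n = 688 / 14 = 49.1429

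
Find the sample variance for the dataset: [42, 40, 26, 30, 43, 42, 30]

51.4762

Step 1: Compute the mean: (42 + 40 + 26 + 30 + 43 + 42 + 30) / 7 = 36.1429
Step 2: Compute squared deviations from the mean:
  (42 - 36.1429)^2 = 34.3061
  (40 - 36.1429)^2 = 14.8776
  (26 - 36.1429)^2 = 102.8776
  (30 - 36.1429)^2 = 37.7347
  (43 - 36.1429)^2 = 47.0204
  (42 - 36.1429)^2 = 34.3061
  (30 - 36.1429)^2 = 37.7347
Step 3: Sum of squared deviations = 308.8571
Step 4: Sample variance = 308.8571 / 6 = 51.4762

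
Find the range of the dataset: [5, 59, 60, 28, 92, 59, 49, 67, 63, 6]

87

Step 1: Identify the maximum value: max = 92
Step 2: Identify the minimum value: min = 5
Step 3: Range = max - min = 92 - 5 = 87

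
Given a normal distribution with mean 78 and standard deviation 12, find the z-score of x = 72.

-0.5

Step 1: Recall the z-score formula: z = (x - mu) / sigma
Step 2: Substitute values: z = (72 - 78) / 12
Step 3: z = -6 / 12 = -0.5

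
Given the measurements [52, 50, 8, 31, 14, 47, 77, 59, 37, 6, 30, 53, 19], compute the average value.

37.1538

Step 1: Sum all values: 52 + 50 + 8 + 31 + 14 + 47 + 77 + 59 + 37 + 6 + 30 + 53 + 19 = 483
Step 2: Count the number of values: n = 13
Step 3: Mean = sum / n = 483 / 13 = 37.1538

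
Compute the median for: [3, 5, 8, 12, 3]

5

Step 1: Sort the data in ascending order: [3, 3, 5, 8, 12]
Step 2: The number of values is n = 5.
Step 3: Since n is odd, the median is the middle value at position 3: 5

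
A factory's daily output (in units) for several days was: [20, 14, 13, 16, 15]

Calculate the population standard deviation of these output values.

2.4166

Step 1: Compute the mean: 15.6
Step 2: Sum of squared deviations from the mean: 29.2
Step 3: Population variance = 29.2 / 5 = 5.84
Step 4: Standard deviation = sqrt(5.84) = 2.4166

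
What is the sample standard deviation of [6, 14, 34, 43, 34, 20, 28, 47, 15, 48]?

14.7682

Step 1: Compute the mean: 28.9
Step 2: Sum of squared deviations from the mean: 1962.9
Step 3: Sample variance = 1962.9 / 9 = 218.1
Step 4: Standard deviation = sqrt(218.1) = 14.7682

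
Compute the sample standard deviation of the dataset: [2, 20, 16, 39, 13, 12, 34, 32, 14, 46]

14.0933

Step 1: Compute the mean: 22.8
Step 2: Sum of squared deviations from the mean: 1787.6
Step 3: Sample variance = 1787.6 / 9 = 198.6222
Step 4: Standard deviation = sqrt(198.6222) = 14.0933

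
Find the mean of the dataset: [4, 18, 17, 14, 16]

13.8

Step 1: Sum all values: 4 + 18 + 17 + 14 + 16 = 69
Step 2: Count the number of values: n = 5
Step 3: Mean = sum / n = 69 / 5 = 13.8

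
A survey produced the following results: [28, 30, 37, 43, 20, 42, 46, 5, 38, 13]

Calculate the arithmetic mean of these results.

30.2

Step 1: Sum all values: 28 + 30 + 37 + 43 + 20 + 42 + 46 + 5 + 38 + 13 = 302
Step 2: Count the number of values: n = 10
Step 3: Mean = sum / n = 302 / 10 = 30.2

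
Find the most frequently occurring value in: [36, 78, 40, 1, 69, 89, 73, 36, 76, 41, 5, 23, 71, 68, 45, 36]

36

Step 1: Count the frequency of each value:
  1: appears 1 time(s)
  5: appears 1 time(s)
  23: appears 1 time(s)
  36: appears 3 time(s)
  40: appears 1 time(s)
  41: appears 1 time(s)
  45: appears 1 time(s)
  68: appears 1 time(s)
  69: appears 1 time(s)
  71: appears 1 time(s)
  73: appears 1 time(s)
  76: appears 1 time(s)
  78: appears 1 time(s)
  89: appears 1 time(s)
Step 2: The value 36 appears most frequently (3 times).
Step 3: Mode = 36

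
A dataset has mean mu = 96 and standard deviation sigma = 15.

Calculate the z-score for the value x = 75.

-1.4

Step 1: Recall the z-score formula: z = (x - mu) / sigma
Step 2: Substitute values: z = (75 - 96) / 15
Step 3: z = -21 / 15 = -1.4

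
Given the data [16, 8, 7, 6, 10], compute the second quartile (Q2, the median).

8

Step 1: Sort the data: [6, 7, 8, 10, 16]
Step 2: n = 5
Step 3: Q2 is the median. Since n is odd, it is the middle value at position 3: 8
Step 4: Q2 = 8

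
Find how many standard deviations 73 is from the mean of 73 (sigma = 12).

0

Step 1: Recall the z-score formula: z = (x - mu) / sigma
Step 2: Substitute values: z = (73 - 73) / 12
Step 3: z = 0 / 12 = 0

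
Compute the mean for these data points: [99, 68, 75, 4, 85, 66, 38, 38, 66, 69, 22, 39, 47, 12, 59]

52.4667

Step 1: Sum all values: 99 + 68 + 75 + 4 + 85 + 66 + 38 + 38 + 66 + 69 + 22 + 39 + 47 + 12 + 59 = 787
Step 2: Count the number of values: n = 15
Step 3: Mean = sum / n = 787 / 15 = 52.4667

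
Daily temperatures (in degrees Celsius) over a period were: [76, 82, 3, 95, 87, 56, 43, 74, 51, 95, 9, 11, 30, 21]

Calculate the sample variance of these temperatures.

1104.2473

Step 1: Compute the mean: (76 + 82 + 3 + 95 + 87 + 56 + 43 + 74 + 51 + 95 + 9 + 11 + 30 + 21) / 14 = 52.3571
Step 2: Compute squared deviations from the mean:
  (76 - 52.3571)^2 = 558.9847
  (82 - 52.3571)^2 = 878.699
  (3 - 52.3571)^2 = 2436.1276
  (95 - 52.3571)^2 = 1818.4133
  (87 - 52.3571)^2 = 1200.1276
  (56 - 52.3571)^2 = 13.2704
  (43 - 52.3571)^2 = 87.5561
  (74 - 52.3571)^2 = 468.4133
  (51 - 52.3571)^2 = 1.8418
  (95 - 52.3571)^2 = 1818.4133
  (9 - 52.3571)^2 = 1879.8418
  (11 - 52.3571)^2 = 1710.4133
  (30 - 52.3571)^2 = 499.8418
  (21 - 52.3571)^2 = 983.2704
Step 3: Sum of squared deviations = 14355.2143
Step 4: Sample variance = 14355.2143 / 13 = 1104.2473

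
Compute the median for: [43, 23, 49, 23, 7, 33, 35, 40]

34

Step 1: Sort the data in ascending order: [7, 23, 23, 33, 35, 40, 43, 49]
Step 2: The number of values is n = 8.
Step 3: Since n is even, the median is the average of positions 4 and 5:
  Median = (33 + 35) / 2 = 34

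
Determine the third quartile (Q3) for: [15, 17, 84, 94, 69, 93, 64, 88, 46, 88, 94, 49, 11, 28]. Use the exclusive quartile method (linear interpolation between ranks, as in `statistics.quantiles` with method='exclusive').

89.25

Step 1: Sort the data: [11, 15, 17, 28, 46, 49, 64, 69, 84, 88, 88, 93, 94, 94]
Step 2: n = 14
Step 3: Using the exclusive quartile method:
  Q1 = 25.25
  Q2 (median) = 66.5
  Q3 = 89.25
  IQR = Q3 - Q1 = 89.25 - 25.25 = 64
Step 4: Q3 = 89.25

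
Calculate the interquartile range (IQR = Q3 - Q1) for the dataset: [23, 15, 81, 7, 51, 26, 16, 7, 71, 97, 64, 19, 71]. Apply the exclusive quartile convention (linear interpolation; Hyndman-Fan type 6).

55.5

Step 1: Sort the data: [7, 7, 15, 16, 19, 23, 26, 51, 64, 71, 71, 81, 97]
Step 2: n = 13
Step 3: Using the exclusive quartile method:
  Q1 = 15.5
  Q2 (median) = 26
  Q3 = 71
  IQR = Q3 - Q1 = 71 - 15.5 = 55.5
Step 4: IQR = 55.5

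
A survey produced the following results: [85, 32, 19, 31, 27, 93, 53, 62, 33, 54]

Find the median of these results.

43

Step 1: Sort the data in ascending order: [19, 27, 31, 32, 33, 53, 54, 62, 85, 93]
Step 2: The number of values is n = 10.
Step 3: Since n is even, the median is the average of positions 5 and 6:
  Median = (33 + 53) / 2 = 43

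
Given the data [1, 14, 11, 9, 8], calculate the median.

9

Step 1: Sort the data in ascending order: [1, 8, 9, 11, 14]
Step 2: The number of values is n = 5.
Step 3: Since n is odd, the median is the middle value at position 3: 9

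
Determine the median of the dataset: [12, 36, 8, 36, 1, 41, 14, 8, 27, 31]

20.5

Step 1: Sort the data in ascending order: [1, 8, 8, 12, 14, 27, 31, 36, 36, 41]
Step 2: The number of values is n = 10.
Step 3: Since n is even, the median is the average of positions 5 and 6:
  Median = (14 + 27) / 2 = 20.5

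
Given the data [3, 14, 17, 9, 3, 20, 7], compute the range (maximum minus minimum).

17

Step 1: Identify the maximum value: max = 20
Step 2: Identify the minimum value: min = 3
Step 3: Range = max - min = 20 - 3 = 17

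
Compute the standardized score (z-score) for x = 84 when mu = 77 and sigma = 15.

0.4667

Step 1: Recall the z-score formula: z = (x - mu) / sigma
Step 2: Substitute values: z = (84 - 77) / 15
Step 3: z = 7 / 15 = 0.4667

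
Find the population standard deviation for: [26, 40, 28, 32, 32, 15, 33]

7.1685

Step 1: Compute the mean: 29.4286
Step 2: Sum of squared deviations from the mean: 359.7143
Step 3: Population variance = 359.7143 / 7 = 51.3878
Step 4: Standard deviation = sqrt(51.3878) = 7.1685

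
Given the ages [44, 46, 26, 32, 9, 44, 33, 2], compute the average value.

29.5

Step 1: Sum all values: 44 + 46 + 26 + 32 + 9 + 44 + 33 + 2 = 236
Step 2: Count the number of values: n = 8
Step 3: Mean = sum / n = 236 / 8 = 29.5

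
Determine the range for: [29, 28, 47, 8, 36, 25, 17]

39

Step 1: Identify the maximum value: max = 47
Step 2: Identify the minimum value: min = 8
Step 3: Range = max - min = 47 - 8 = 39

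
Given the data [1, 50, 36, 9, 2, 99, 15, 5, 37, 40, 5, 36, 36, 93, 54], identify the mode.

36

Step 1: Count the frequency of each value:
  1: appears 1 time(s)
  2: appears 1 time(s)
  5: appears 2 time(s)
  9: appears 1 time(s)
  15: appears 1 time(s)
  36: appears 3 time(s)
  37: appears 1 time(s)
  40: appears 1 time(s)
  50: appears 1 time(s)
  54: appears 1 time(s)
  93: appears 1 time(s)
  99: appears 1 time(s)
Step 2: The value 36 appears most frequently (3 times).
Step 3: Mode = 36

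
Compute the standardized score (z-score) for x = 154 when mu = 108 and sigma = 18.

2.5556

Step 1: Recall the z-score formula: z = (x - mu) / sigma
Step 2: Substitute values: z = (154 - 108) / 18
Step 3: z = 46 / 18 = 2.5556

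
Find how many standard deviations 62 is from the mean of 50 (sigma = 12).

1

Step 1: Recall the z-score formula: z = (x - mu) / sigma
Step 2: Substitute values: z = (62 - 50) / 12
Step 3: z = 12 / 12 = 1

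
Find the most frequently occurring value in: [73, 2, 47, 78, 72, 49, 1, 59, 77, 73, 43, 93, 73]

73

Step 1: Count the frequency of each value:
  1: appears 1 time(s)
  2: appears 1 time(s)
  43: appears 1 time(s)
  47: appears 1 time(s)
  49: appears 1 time(s)
  59: appears 1 time(s)
  72: appears 1 time(s)
  73: appears 3 time(s)
  77: appears 1 time(s)
  78: appears 1 time(s)
  93: appears 1 time(s)
Step 2: The value 73 appears most frequently (3 times).
Step 3: Mode = 73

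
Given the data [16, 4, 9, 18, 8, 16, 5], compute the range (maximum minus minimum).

14

Step 1: Identify the maximum value: max = 18
Step 2: Identify the minimum value: min = 4
Step 3: Range = max - min = 18 - 4 = 14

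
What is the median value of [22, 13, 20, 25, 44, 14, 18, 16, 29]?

20

Step 1: Sort the data in ascending order: [13, 14, 16, 18, 20, 22, 25, 29, 44]
Step 2: The number of values is n = 9.
Step 3: Since n is odd, the median is the middle value at position 5: 20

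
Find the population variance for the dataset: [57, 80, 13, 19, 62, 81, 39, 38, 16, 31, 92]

716.9091

Step 1: Compute the mean: (57 + 80 + 13 + 19 + 62 + 81 + 39 + 38 + 16 + 31 + 92) / 11 = 48
Step 2: Compute squared deviations from the mean:
  (57 - 48)^2 = 81
  (80 - 48)^2 = 1024
  (13 - 48)^2 = 1225
  (19 - 48)^2 = 841
  (62 - 48)^2 = 196
  (81 - 48)^2 = 1089
  (39 - 48)^2 = 81
  (38 - 48)^2 = 100
  (16 - 48)^2 = 1024
  (31 - 48)^2 = 289
  (92 - 48)^2 = 1936
Step 3: Sum of squared deviations = 7886
Step 4: Population variance = 7886 / 11 = 716.9091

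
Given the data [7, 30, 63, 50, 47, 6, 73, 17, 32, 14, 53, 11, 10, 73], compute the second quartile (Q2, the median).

31

Step 1: Sort the data: [6, 7, 10, 11, 14, 17, 30, 32, 47, 50, 53, 63, 73, 73]
Step 2: n = 14
Step 3: Q2 is the median. Since n is even, it is the average of the values at positions 7 and 8:
  Q2 = (30 + 32) / 2 = 31
Step 4: Q2 = 31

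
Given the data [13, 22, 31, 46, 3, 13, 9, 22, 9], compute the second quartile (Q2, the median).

13

Step 1: Sort the data: [3, 9, 9, 13, 13, 22, 22, 31, 46]
Step 2: n = 9
Step 3: Q2 is the median. Since n is odd, it is the middle value at position 5: 13
Step 4: Q2 = 13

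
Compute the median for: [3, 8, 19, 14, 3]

8

Step 1: Sort the data in ascending order: [3, 3, 8, 14, 19]
Step 2: The number of values is n = 5.
Step 3: Since n is odd, the median is the middle value at position 3: 8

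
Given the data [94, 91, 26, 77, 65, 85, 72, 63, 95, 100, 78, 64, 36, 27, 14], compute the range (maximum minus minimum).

86

Step 1: Identify the maximum value: max = 100
Step 2: Identify the minimum value: min = 14
Step 3: Range = max - min = 100 - 14 = 86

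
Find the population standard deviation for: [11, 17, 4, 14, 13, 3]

5.1532

Step 1: Compute the mean: 10.3333
Step 2: Sum of squared deviations from the mean: 159.3333
Step 3: Population variance = 159.3333 / 6 = 26.5556
Step 4: Standard deviation = sqrt(26.5556) = 5.1532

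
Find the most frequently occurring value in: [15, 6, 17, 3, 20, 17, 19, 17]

17

Step 1: Count the frequency of each value:
  3: appears 1 time(s)
  6: appears 1 time(s)
  15: appears 1 time(s)
  17: appears 3 time(s)
  19: appears 1 time(s)
  20: appears 1 time(s)
Step 2: The value 17 appears most frequently (3 times).
Step 3: Mode = 17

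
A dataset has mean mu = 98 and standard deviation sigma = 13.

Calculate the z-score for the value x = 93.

-0.3846

Step 1: Recall the z-score formula: z = (x - mu) / sigma
Step 2: Substitute values: z = (93 - 98) / 13
Step 3: z = -5 / 13 = -0.3846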